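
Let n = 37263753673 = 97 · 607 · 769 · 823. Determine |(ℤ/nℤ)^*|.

36726276096

φ(97) = 97 − 1 = 96.
φ(607) = 607 − 1 = 606.
φ(769) = 769 − 1 = 768.
φ(823) = 823 − 1 = 822.
Since φ is multiplicative, φ(37263753673) = 96 · 606 · 768 · 822 = 36726276096.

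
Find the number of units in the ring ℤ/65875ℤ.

48000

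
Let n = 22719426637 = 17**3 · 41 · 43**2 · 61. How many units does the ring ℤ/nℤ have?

20042265600

φ(22719426637) = 22719426637 · (1 − 1/17) · (1 − 1/41) · (1 − 1/43) · (1 − 1/61)
       = 22719426637 · 1612800/1828231 = 20042265600.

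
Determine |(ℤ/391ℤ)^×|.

Prime factorization: 391 = 17 · 23.
φ(391) = 391 · (1 − 1/17) · (1 − 1/23)
       = 391 · 352/391 = 352.

352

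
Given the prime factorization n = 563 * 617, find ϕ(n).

φ(563) = 563 − 1 = 562.
φ(617) = 617 − 1 = 616.
φ(347371) = 562 × 616 = 346192.

346192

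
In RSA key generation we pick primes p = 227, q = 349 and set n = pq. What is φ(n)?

For distinct primes, φ(pq) = (p−1)(q−1) = 226 × 348 = 78648.

78648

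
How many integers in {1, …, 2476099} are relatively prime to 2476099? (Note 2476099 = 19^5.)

φ(2476099) = 2476099 · (1 − 1/19)
       = 2476099 · 18/19 = 2345778.

2345778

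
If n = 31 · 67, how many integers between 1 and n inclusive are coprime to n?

1980

φ(2077) = 2077 · (1 − 1/31) · (1 − 1/67)
       = 2077 · 1980/2077 = 1980.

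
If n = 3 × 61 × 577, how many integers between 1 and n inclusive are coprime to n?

φ(105591) = 105591 · (1 − 1/3) · (1 − 1/61) · (1 − 1/577)
       = 105591 · 69120/105591 = 69120.

69120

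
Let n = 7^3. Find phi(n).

294

φ(343) = 343 · (1 − 1/7)
       = 343 · 6/7 = 294.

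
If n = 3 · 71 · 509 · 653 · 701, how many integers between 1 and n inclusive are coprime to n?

32459168000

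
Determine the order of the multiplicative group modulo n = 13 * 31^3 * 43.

14530320

φ(16653169) = 16653169 · (1 − 1/13) · (1 − 1/31) · (1 − 1/43)
       = 16653169 · 15120/17329 = 14530320.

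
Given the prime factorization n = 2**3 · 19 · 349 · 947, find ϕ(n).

φ(50236456) = 50236456 · (1 − 1/2) · (1 − 1/19) · (1 − 1/349) · (1 − 1/947)
       = 50236456 · 5925744/12559114 = 23702976.

23702976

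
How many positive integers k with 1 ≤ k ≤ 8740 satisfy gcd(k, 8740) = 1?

First factor: 8740 = 2**2 * 5 * 19 * 23.
φ(8740) = 8740 · (1 − 1/2) · (1 − 1/5) · (1 − 1/19) · (1 − 1/23)
       = 8740 · 1584/4370 = 3168.

3168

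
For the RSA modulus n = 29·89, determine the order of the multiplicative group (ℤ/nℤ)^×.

2464

φ(2581) = 2581 · (1 − 1/29) · (1 − 1/89)
       = 2581 · 2464/2581 = 2464.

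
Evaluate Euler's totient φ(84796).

84796 = 2^2 * 17 * 29 * 43.
φ(84796) = 84796 · (1 − 1/2) · (1 − 1/17) · (1 − 1/29) · (1 − 1/43)
       = 84796 · 18816/42398 = 37632.

37632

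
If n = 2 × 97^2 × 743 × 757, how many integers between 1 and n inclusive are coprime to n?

5223585024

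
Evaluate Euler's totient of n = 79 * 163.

12636

φ(12877) = 12877 · (1 − 1/79) · (1 − 1/163)
       = 12877 · 12636/12877 = 12636.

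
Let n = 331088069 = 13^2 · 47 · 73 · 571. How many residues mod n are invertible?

φ(331088069) = 331088069 · (1 − 1/13) · (1 − 1/47) · (1 − 1/73) · (1 − 1/571)
       = 331088069 · 22654080/25468313 = 294503040.

294503040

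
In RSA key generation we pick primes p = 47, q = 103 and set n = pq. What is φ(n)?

4692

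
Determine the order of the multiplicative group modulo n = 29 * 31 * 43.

φ(38657) = 38657 · (1 − 1/29) · (1 − 1/31) · (1 − 1/43)
       = 38657 · 35280/38657 = 35280.

35280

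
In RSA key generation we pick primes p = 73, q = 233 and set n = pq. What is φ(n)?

16704

For distinct primes, φ(pq) = (p−1)(q−1) = 72 × 232 = 16704.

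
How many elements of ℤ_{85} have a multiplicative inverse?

64

85 = 5 · 17.
φ(85) = 85 · (1 − 1/5) · (1 − 1/17)
       = 85 · 64/85 = 64.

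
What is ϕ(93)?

First factor: 93 = 3 · 31.
φ(93) = 93 · (1 − 1/3) · (1 − 1/31)
       = 93 · 60/93 = 60.

60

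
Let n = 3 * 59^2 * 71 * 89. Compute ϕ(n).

φ(65989317) = 65989317 · (1 − 1/3) · (1 − 1/59) · (1 − 1/71) · (1 − 1/89)
       = 65989317 · 714560/1118463 = 42159040.

42159040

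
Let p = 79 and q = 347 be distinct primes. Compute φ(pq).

For distinct primes, φ(pq) = (p−1)(q−1) = 78 × 346 = 26988.

26988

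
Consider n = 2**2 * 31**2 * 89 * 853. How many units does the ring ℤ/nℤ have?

139455360

φ(291824948) = 291824948 · (1 − 1/2) · (1 − 1/31) · (1 − 1/89) · (1 − 1/853)
       = 291824948 · 2249280/4706854 = 139455360.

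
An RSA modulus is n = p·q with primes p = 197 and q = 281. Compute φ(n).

54880

For distinct primes, φ(pq) = (p−1)(q−1) = 196 × 280 = 54880.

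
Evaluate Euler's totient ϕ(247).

First factor: 247 = 13 * 19.
φ(13) = 13 − 1 = 12.
φ(19) = 19 − 1 = 18.
Multiply: 12 · 18 = 216.

216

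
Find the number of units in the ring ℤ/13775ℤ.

13775 = 5**2 * 19 * 29.
φ(5^2) = 5^1·(5−1) = 5·4 = 20.
φ(19) = 19 − 1 = 18.
φ(29) = 29 − 1 = 28.
Multiply: 20 · 18 · 28 = 10080.

10080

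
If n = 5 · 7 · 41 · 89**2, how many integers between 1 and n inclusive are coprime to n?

7518720

φ(5) = 5 − 1 = 4.
φ(7) = 7 − 1 = 6.
φ(41) = 41 − 1 = 40.
φ(89^2) = 89^1·(89−1) = 89·88 = 7832.
Since φ is multiplicative, φ(11366635) = 4 · 6 · 40 · 7832 = 7518720.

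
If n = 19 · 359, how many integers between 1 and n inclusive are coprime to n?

φ(19) = 19 − 1 = 18.
φ(359) = 359 − 1 = 358.
φ(6821) = 18 × 358 = 6444.

6444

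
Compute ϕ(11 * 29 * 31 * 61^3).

1875384000

φ(11) = 11 − 1 = 10.
φ(29) = 29 − 1 = 28.
φ(31) = 31 − 1 = 30.
φ(61^3) = 61^3 − 61^2 = 226981 − 3721 = 223260.
Since φ is multiplicative, φ(2244615109) = 10 · 28 · 30 · 223260 = 1875384000.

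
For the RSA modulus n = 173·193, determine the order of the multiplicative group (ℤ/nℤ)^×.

φ(173) = 173 − 1 = 172.
φ(193) = 193 − 1 = 192.
Multiply: 172 · 192 = 33024.

33024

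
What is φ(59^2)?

3422

φ(3481) = 3481 · (1 − 1/59)
       = 3481 · 58/59 = 3422.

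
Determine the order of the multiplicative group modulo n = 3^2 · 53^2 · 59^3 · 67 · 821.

180684237951360

φ(3^2) = 3^2 − 3^1 = 9 − 3 = 6.
φ(53^2) = 53^2 − 53^1 = 2809 − 53 = 2756.
φ(59^3) = 59^2·(59−1) = 3481·58 = 201898.
φ(67) = 67 − 1 = 66.
φ(821) = 821 − 1 = 820.
Multiply: 6 · 2756 · 201898 · 66 · 820 = 180684237951360.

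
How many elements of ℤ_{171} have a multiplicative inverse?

171 = 3**2 · 19.
φ(171) = 171 · (1 − 1/3) · (1 − 1/19)
       = 171 · 36/57 = 108.

108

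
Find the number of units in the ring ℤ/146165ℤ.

105600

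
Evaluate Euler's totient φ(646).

288

Factor 646: 646 = 2 * 17 * 19.
φ(2) = 2 − 1 = 1.
φ(17) = 17 − 1 = 16.
φ(19) = 19 − 1 = 18.
Since φ is multiplicative, φ(646) = 1 · 16 · 18 = 288.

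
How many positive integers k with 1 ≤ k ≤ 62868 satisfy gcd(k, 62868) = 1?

18720

First factor: 62868 = 2^2 · 3 · 13^2 · 31.
φ(62868) = 62868 · (1 − 1/2) · (1 − 1/3) · (1 − 1/13) · (1 − 1/31)
       = 62868 · 720/2418 = 18720.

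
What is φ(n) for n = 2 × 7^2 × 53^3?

6134856

φ(2) = 2 − 1 = 1.
φ(7^2) = 7^1·(7−1) = 7·6 = 42.
φ(53^3) = 53^2·(53−1) = 2809·52 = 146068.
φ(14589946) = 1 × 42 × 146068 = 6134856.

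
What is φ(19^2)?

φ(19^2) = 19^2 − 19^1 = 361 − 19 = 342.

342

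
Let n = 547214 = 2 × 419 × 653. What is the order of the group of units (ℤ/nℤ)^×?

272536

φ(547214) = 547214 · (1 − 1/2) · (1 − 1/419) · (1 − 1/653)
       = 547214 · 272536/547214 = 272536.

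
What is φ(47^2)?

φ(47^2) = 47^1·(47−1) = 47·46 = 2162.

2162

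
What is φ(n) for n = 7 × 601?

3600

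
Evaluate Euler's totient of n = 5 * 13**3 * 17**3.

37509888

φ(5) = 5 − 1 = 4.
φ(13^3) = 13^3 − 13^2 = 2197 − 169 = 2028.
φ(17^3) = 17^2·(17−1) = 289·16 = 4624.
Since φ is multiplicative, φ(53969305) = 4 · 2028 · 4624 = 37509888.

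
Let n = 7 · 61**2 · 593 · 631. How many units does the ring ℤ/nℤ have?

8190201600

φ(7) = 7 − 1 = 6.
φ(61^2) = 61^2 − 61^1 = 3721 − 61 = 3660.
φ(593) = 593 − 1 = 592.
φ(631) = 631 − 1 = 630.
φ(9746344601) = 6 × 3660 × 592 × 630 = 8190201600.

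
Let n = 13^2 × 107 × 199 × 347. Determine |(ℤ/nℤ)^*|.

1132848288

φ(13^2) = 13^2 − 13^1 = 169 − 13 = 156.
φ(107) = 107 − 1 = 106.
φ(199) = 199 − 1 = 198.
φ(347) = 347 − 1 = 346.
Multiply: 156 · 106 · 198 · 346 = 1132848288.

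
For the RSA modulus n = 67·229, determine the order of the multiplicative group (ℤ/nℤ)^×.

φ(pq) = (p−1)(q−1) = 66 · 228 = 15048.

15048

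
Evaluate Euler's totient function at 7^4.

φ(2401) = 2401 · (1 − 1/7)
       = 2401 · 6/7 = 2058.

2058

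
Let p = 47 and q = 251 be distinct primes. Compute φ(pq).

φ(47) = 47 − 1 = 46.
φ(251) = 251 − 1 = 250.
Since φ is multiplicative, φ(11797) = 46 · 250 = 11500.

11500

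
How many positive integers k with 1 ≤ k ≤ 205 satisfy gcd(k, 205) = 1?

160

205 = 5 · 41.
φ(5) = 5 − 1 = 4.
φ(41) = 41 − 1 = 40.
Since φ is multiplicative, φ(205) = 4 · 40 = 160.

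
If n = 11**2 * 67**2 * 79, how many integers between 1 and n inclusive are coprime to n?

37940760

φ(11^2) = 11^2 − 11^1 = 121 − 11 = 110.
φ(67^2) = 67^1·(67−1) = 67·66 = 4422.
φ(79) = 79 − 1 = 78.
Multiply: 110 · 4422 · 78 = 37940760.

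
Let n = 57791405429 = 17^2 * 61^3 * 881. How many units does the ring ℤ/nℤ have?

53439513600

φ(17^2) = 17^1·(17−1) = 17·16 = 272.
φ(61^3) = 61^3 − 61^2 = 226981 − 3721 = 223260.
φ(881) = 881 − 1 = 880.
φ(57791405429) = 272 × 223260 × 880 = 53439513600.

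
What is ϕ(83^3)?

φ(571787) = 571787 · (1 − 1/83)
       = 571787 · 82/83 = 564898.

564898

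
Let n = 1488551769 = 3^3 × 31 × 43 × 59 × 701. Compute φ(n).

φ(3^3) = 3^3 − 3^2 = 27 − 9 = 18.
φ(31) = 31 − 1 = 30.
φ(43) = 43 − 1 = 42.
φ(59) = 59 − 1 = 58.
φ(701) = 701 − 1 = 700.
φ(1488551769) = 18 × 30 × 42 × 58 × 700 = 920808000.

920808000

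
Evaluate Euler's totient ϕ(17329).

Factor 17329: 17329 = 13 · 31 · 43.
φ(13) = 13 − 1 = 12.
φ(31) = 31 − 1 = 30.
φ(43) = 43 − 1 = 42.
Since φ is multiplicative, φ(17329) = 12 · 30 · 42 = 15120.

15120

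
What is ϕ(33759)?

First factor: 33759 = 3**2 × 11**2 × 31.
φ(33759) = 33759 · (1 − 1/3) · (1 − 1/11) · (1 − 1/31)
       = 33759 · 600/1023 = 19800.

19800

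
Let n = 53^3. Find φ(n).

φ(53^3) = 53^2·(53−1) = 2809·52 = 146068.

146068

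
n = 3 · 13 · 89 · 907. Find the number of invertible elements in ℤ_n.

1913472

φ(3) = 3 − 1 = 2.
φ(13) = 13 − 1 = 12.
φ(89) = 89 − 1 = 88.
φ(907) = 907 − 1 = 906.
Since φ is multiplicative, φ(3148197) = 2 · 12 · 88 · 906 = 1913472.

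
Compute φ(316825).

Prime factorization: 316825 = 5**2 · 19 · 23 · 29.
φ(316825) = 316825 · (1 − 1/5) · (1 − 1/19) · (1 − 1/23) · (1 − 1/29)
       = 316825 · 44352/63365 = 221760.

221760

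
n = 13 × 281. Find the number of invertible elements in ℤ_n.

φ(13) = 13 − 1 = 12.
φ(281) = 281 − 1 = 280.
Multiply: 12 · 280 = 3360.

3360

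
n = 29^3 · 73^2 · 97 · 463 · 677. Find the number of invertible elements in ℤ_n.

3710814869938176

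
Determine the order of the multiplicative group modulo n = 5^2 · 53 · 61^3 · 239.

55261315200

φ(71879208175) = 71879208175 · (1 − 1/5) · (1 − 1/53) · (1 − 1/61) · (1 − 1/239)
       = 71879208175 · 2970240/3863435 = 55261315200.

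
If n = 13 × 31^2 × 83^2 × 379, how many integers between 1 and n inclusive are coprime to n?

28710974880

φ(13) = 13 − 1 = 12.
φ(31^2) = 31^2 − 31^1 = 961 − 31 = 930.
φ(83^2) = 83^2 − 83^1 = 6889 − 83 = 6806.
φ(379) = 379 − 1 = 378.
Multiply: 12 · 930 · 6806 · 378 = 28710974880.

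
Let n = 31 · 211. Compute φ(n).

6300

φ(31) = 31 − 1 = 30.
φ(211) = 211 − 1 = 210.
Since φ is multiplicative, φ(6541) = 30 · 210 = 6300.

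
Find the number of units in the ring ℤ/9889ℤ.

9889 = 11 · 29 · 31.
φ(9889) = 9889 · (1 − 1/11) · (1 − 1/29) · (1 − 1/31)
       = 9889 · 8400/9889 = 8400.

8400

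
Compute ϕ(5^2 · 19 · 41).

φ(5^2) = 5^1·(5−1) = 5·4 = 20.
φ(19) = 19 − 1 = 18.
φ(41) = 41 − 1 = 40.
Multiply: 20 · 18 · 40 = 14400.

14400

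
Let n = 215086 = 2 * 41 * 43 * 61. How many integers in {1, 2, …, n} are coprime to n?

φ(2) = 2 − 1 = 1.
φ(41) = 41 − 1 = 40.
φ(43) = 43 − 1 = 42.
φ(61) = 61 − 1 = 60.
Since φ is multiplicative, φ(215086) = 1 · 40 · 42 · 60 = 100800.

100800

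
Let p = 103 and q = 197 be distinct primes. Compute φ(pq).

φ(pq) = (p−1)(q−1) = 102 · 196 = 19992.

19992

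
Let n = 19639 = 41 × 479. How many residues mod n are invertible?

19120

φ(41) = 41 − 1 = 40.
φ(479) = 479 − 1 = 478.
Multiply: 40 · 478 = 19120.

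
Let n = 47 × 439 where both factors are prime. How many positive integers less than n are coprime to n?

20148

For distinct primes, φ(pq) = (p−1)(q−1) = 46 × 438 = 20148.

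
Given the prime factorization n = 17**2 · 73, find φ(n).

19584

φ(21097) = 21097 · (1 − 1/17) · (1 − 1/73)
       = 21097 · 1152/1241 = 19584.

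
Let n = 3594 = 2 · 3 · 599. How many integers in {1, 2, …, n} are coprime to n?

1196

φ(2) = 2 − 1 = 1.
φ(3) = 3 − 1 = 2.
φ(599) = 599 − 1 = 598.
φ(3594) = 1 × 2 × 598 = 1196.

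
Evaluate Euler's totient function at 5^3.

100

φ(125) = 125 · (1 − 1/5)
       = 125 · 4/5 = 100.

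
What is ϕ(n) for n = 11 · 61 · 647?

387600

φ(434137) = 434137 · (1 − 1/11) · (1 − 1/61) · (1 − 1/647)
       = 434137 · 387600/434137 = 387600.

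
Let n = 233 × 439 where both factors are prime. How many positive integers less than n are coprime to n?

φ(n) = (p − 1)(q − 1) = (233−1)(439−1) = 232·438 = 101616.

101616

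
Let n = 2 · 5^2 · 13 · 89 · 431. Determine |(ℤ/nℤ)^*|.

φ(2) = 2 − 1 = 1.
φ(5^2) = 5^2 − 5^1 = 25 − 5 = 20.
φ(13) = 13 − 1 = 12.
φ(89) = 89 − 1 = 88.
φ(431) = 431 − 1 = 430.
Since φ is multiplicative, φ(24933350) = 1 · 20 · 12 · 88 · 430 = 9081600.

9081600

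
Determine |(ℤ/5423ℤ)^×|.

First factor: 5423 = 11 · 17 · 29.
φ(5423) = 5423 · (1 − 1/11) · (1 − 1/17) · (1 − 1/29)
       = 5423 · 4480/5423 = 4480.

4480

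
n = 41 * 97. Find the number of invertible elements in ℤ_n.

φ(3977) = 3977 · (1 − 1/41) · (1 − 1/97)
       = 3977 · 3840/3977 = 3840.

3840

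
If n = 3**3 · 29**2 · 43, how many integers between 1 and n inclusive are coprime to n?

φ(3^3) = 3^3 − 3^2 = 27 − 9 = 18.
φ(29^2) = 29^2 − 29^1 = 841 − 29 = 812.
φ(43) = 43 − 1 = 42.
Multiply: 18 · 812 · 42 = 613872.

613872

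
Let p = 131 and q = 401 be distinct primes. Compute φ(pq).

52000

φ(131) = 131 − 1 = 130.
φ(401) = 401 − 1 = 400.
φ(52531) = 130 × 400 = 52000.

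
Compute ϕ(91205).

Factor 91205: 91205 = 5 * 17 * 29 * 37.
φ(91205) = 91205 · (1 − 1/5) · (1 − 1/17) · (1 − 1/29) · (1 − 1/37)
       = 91205 · 64512/91205 = 64512.

64512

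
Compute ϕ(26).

12

Factor 26: 26 = 2 · 13.
φ(26) = 26 · (1 − 1/2) · (1 − 1/13)
       = 26 · 12/26 = 12.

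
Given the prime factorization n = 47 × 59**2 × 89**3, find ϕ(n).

109723719776

φ(115337863183) = 115337863183 · (1 − 1/47) · (1 − 1/59) · (1 − 1/89)
       = 115337863183 · 234784/246797 = 109723719776.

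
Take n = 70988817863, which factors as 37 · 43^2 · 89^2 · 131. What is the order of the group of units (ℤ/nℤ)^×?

φ(70988817863) = 70988817863 · (1 − 1/37) · (1 − 1/43) · (1 − 1/89) · (1 − 1/131)
       = 70988817863 · 17297280/18549469 = 66196690560.

66196690560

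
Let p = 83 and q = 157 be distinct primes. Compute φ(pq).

12792

φ(83) = 83 − 1 = 82.
φ(157) = 157 − 1 = 156.
φ(13031) = 82 × 156 = 12792.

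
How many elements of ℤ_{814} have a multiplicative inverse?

360

Factor 814: 814 = 2 * 11 * 37.
φ(814) = 814 · (1 − 1/2) · (1 − 1/11) · (1 − 1/37)
       = 814 · 360/814 = 360.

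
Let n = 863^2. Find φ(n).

743906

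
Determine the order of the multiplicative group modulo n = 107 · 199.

20988

φ(107) = 107 − 1 = 106.
φ(199) = 199 − 1 = 198.
Multiply: 106 · 198 = 20988.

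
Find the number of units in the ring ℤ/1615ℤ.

First factor: 1615 = 5 * 17 * 19.
φ(5) = 5 − 1 = 4.
φ(17) = 17 − 1 = 16.
φ(19) = 19 − 1 = 18.
Since φ is multiplicative, φ(1615) = 4 · 16 · 18 = 1152.

1152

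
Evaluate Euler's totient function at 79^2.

6162

φ(6241) = 6241 · (1 − 1/79)
       = 6241 · 78/79 = 6162.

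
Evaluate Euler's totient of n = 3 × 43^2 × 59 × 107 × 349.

φ(3) = 3 − 1 = 2.
φ(43^2) = 43^2 − 43^1 = 1849 − 43 = 1806.
φ(59) = 59 − 1 = 58.
φ(107) = 107 − 1 = 106.
φ(349) = 349 − 1 = 348.
Multiply: 2 · 1806 · 58 · 106 · 348 = 7727888448.

7727888448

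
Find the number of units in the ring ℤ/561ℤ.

320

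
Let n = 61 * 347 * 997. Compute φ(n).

φ(61) = 61 − 1 = 60.
φ(347) = 347 − 1 = 346.
φ(997) = 997 − 1 = 996.
φ(21103499) = 60 × 346 × 996 = 20676960.

20676960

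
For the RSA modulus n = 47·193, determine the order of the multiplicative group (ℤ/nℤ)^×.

8832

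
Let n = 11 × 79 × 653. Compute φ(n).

φ(567457) = 567457 · (1 − 1/11) · (1 − 1/79) · (1 − 1/653)
       = 567457 · 508560/567457 = 508560.

508560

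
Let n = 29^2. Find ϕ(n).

812

φ(841) = 841 · (1 − 1/29)
       = 841 · 28/29 = 812.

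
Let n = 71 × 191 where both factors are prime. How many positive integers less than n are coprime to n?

13300

φ(pq) = (p−1)(q−1) = 70 · 190 = 13300.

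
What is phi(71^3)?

352870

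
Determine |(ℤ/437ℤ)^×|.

396

First factor: 437 = 19 · 23.
φ(19) = 19 − 1 = 18.
φ(23) = 23 − 1 = 22.
Multiply: 18 · 22 = 396.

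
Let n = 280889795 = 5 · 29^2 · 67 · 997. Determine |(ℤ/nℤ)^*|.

213510528

φ(5) = 5 − 1 = 4.
φ(29^2) = 29^1·(29−1) = 29·28 = 812.
φ(67) = 67 − 1 = 66.
φ(997) = 997 − 1 = 996.
Multiply: 4 · 812 · 66 · 996 = 213510528.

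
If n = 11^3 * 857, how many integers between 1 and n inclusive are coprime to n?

1035760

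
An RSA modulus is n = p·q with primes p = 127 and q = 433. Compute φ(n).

54432

For distinct primes, φ(pq) = (p−1)(q−1) = 126 × 432 = 54432.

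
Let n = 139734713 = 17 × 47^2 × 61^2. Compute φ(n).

126606720

φ(139734713) = 139734713 · (1 − 1/17) · (1 − 1/47) · (1 − 1/61)
       = 139734713 · 44160/48739 = 126606720.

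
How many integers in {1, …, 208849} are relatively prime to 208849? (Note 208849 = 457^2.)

208392

φ(208849) = 208849 · (1 − 1/457)
       = 208849 · 456/457 = 208392.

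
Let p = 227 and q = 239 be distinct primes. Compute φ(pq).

φ(n) = (p − 1)(q − 1) = (227−1)(239−1) = 226·238 = 53788.

53788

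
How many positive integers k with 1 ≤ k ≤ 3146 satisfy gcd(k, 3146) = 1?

1320

First factor: 3146 = 2 · 11**2 · 13.
φ(2) = 2 − 1 = 1.
φ(11^2) = 11^2 − 11^1 = 121 − 11 = 110.
φ(13) = 13 − 1 = 12.
Since φ is multiplicative, φ(3146) = 1 · 110 · 12 = 1320.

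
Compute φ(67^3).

296274

φ(300763) = 300763 · (1 − 1/67)
       = 300763 · 66/67 = 296274.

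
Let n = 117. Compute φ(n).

72

First factor: 117 = 3**2 × 13.
φ(117) = 117 · (1 − 1/3) · (1 − 1/13)
       = 117 · 24/39 = 72.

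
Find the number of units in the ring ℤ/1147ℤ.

1080

First factor: 1147 = 31 · 37.
φ(31) = 31 − 1 = 30.
φ(37) = 37 − 1 = 36.
Since φ is multiplicative, φ(1147) = 30 · 36 = 1080.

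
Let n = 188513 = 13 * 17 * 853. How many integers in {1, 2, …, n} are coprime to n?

163584

φ(188513) = 188513 · (1 − 1/13) · (1 − 1/17) · (1 − 1/853)
       = 188513 · 163584/188513 = 163584.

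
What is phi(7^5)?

φ(7^5) = 7^4·(7−1) = 2401·6 = 14406.

14406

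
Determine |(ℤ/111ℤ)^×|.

First factor: 111 = 3 × 37.
φ(3) = 3 − 1 = 2.
φ(37) = 37 − 1 = 36.
Multiply: 2 · 36 = 72.

72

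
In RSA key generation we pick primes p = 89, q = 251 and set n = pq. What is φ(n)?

For distinct primes, φ(pq) = (p−1)(q−1) = 88 × 250 = 22000.

22000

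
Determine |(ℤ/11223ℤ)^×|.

7056

First factor: 11223 = 3^2 · 29 · 43.
φ(3^2) = 3^1·(3−1) = 3·2 = 6.
φ(29) = 29 − 1 = 28.
φ(43) = 43 − 1 = 42.
φ(11223) = 6 × 28 × 42 = 7056.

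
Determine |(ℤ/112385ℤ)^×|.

Prime factorization: 112385 = 5 · 7 · 13^2 · 19.
φ(112385) = 112385 · (1 − 1/5) · (1 − 1/7) · (1 − 1/13) · (1 − 1/19)
       = 112385 · 5184/8645 = 67392.

67392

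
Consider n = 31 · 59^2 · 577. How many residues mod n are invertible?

φ(31) = 31 − 1 = 30.
φ(59^2) = 59^1·(59−1) = 59·58 = 3422.
φ(577) = 577 − 1 = 576.
Multiply: 30 · 3422 · 576 = 59132160.

59132160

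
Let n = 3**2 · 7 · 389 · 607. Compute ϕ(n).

φ(14875749) = 14875749 · (1 − 1/3) · (1 − 1/7) · (1 − 1/389) · (1 − 1/607)
       = 14875749 · 2821536/4958583 = 8464608.

8464608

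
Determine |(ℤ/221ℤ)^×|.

192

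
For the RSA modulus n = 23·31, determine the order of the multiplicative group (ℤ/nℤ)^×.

φ(n) = (p − 1)(q − 1) = (23−1)(31−1) = 22·30 = 660.

660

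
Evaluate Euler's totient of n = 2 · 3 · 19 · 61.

φ(6954) = 6954 · (1 − 1/2) · (1 − 1/3) · (1 − 1/19) · (1 − 1/61)
       = 6954 · 2160/6954 = 2160.

2160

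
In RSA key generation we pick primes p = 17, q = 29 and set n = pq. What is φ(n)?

448

φ(n) = (p − 1)(q − 1) = (17−1)(29−1) = 16·28 = 448.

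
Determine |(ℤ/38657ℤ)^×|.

35280

Prime factorization: 38657 = 29 · 31 · 43.
φ(38657) = 38657 · (1 − 1/29) · (1 − 1/31) · (1 − 1/43)
       = 38657 · 35280/38657 = 35280.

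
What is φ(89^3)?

φ(704969) = 704969 · (1 − 1/89)
       = 704969 · 88/89 = 697048.

697048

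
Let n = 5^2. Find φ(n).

20

φ(25) = 25 · (1 − 1/5)
       = 25 · 4/5 = 20.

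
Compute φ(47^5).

φ(229345007) = 229345007 · (1 − 1/47)
       = 229345007 · 46/47 = 224465326.

224465326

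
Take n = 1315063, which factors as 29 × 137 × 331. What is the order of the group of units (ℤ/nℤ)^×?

1256640

φ(29) = 29 − 1 = 28.
φ(137) = 137 − 1 = 136.
φ(331) = 331 − 1 = 330.
Since φ is multiplicative, φ(1315063) = 28 · 136 · 330 = 1256640.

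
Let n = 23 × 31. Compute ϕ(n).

φ(23) = 23 − 1 = 22.
φ(31) = 31 − 1 = 30.
φ(713) = 22 × 30 = 660.

660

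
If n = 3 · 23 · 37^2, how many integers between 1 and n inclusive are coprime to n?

58608

φ(3) = 3 − 1 = 2.
φ(23) = 23 − 1 = 22.
φ(37^2) = 37^2 − 37^1 = 1369 − 37 = 1332.
φ(94461) = 2 × 22 × 1332 = 58608.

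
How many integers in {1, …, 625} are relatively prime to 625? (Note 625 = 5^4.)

500

φ(625) = 625 · (1 − 1/5)
       = 625 · 4/5 = 500.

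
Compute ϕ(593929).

Factor 593929: 593929 = 7^2 × 17 × 23 × 31.
φ(593929) = 593929 · (1 − 1/7) · (1 − 1/17) · (1 − 1/23) · (1 − 1/31)
       = 593929 · 63360/84847 = 443520.

443520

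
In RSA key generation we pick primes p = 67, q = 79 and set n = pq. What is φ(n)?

5148

φ(n) = (p − 1)(q − 1) = (67−1)(79−1) = 66·78 = 5148.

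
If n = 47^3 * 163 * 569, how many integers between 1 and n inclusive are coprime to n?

9350113824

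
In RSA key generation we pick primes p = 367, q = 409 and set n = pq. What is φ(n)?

φ(150103) = 150103 · (1 − 1/367) · (1 − 1/409)
       = 150103 · 149328/150103 = 149328.

149328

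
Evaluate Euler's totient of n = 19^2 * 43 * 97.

1378944

φ(19^2) = 19^1·(19−1) = 19·18 = 342.
φ(43) = 43 − 1 = 42.
φ(97) = 97 − 1 = 96.
Since φ is multiplicative, φ(1505731) = 342 · 42 · 96 = 1378944.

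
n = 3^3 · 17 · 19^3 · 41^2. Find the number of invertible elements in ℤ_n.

φ(5292260361) = 5292260361 · (1 − 1/3) · (1 − 1/17) · (1 − 1/19) · (1 − 1/41)
       = 5292260361 · 23040/39729 = 3069135360.

3069135360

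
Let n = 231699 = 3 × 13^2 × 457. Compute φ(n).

142272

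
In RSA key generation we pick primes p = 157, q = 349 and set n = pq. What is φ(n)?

φ(54793) = 54793 · (1 − 1/157) · (1 − 1/349)
       = 54793 · 54288/54793 = 54288.

54288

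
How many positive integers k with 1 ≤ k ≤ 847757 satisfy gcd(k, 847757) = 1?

739200

Factor 847757: 847757 = 23 · 29 · 31 · 41.
φ(23) = 23 − 1 = 22.
φ(29) = 29 − 1 = 28.
φ(31) = 31 − 1 = 30.
φ(41) = 41 − 1 = 40.
Multiply: 22 · 28 · 30 · 40 = 739200.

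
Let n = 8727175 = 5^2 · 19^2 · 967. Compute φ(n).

φ(5^2) = 5^2 − 5^1 = 25 − 5 = 20.
φ(19^2) = 19^2 − 19^1 = 361 − 19 = 342.
φ(967) = 967 − 1 = 966.
Multiply: 20 · 342 · 966 = 6607440.

6607440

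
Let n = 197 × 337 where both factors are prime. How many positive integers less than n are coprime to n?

65856

For distinct primes, φ(pq) = (p−1)(q−1) = 196 × 336 = 65856.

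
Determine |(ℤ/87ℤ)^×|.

Prime factorization: 87 = 3 × 29.
φ(3) = 3 − 1 = 2.
φ(29) = 29 − 1 = 28.
Multiply: 2 · 28 = 56.

56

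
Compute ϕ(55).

40

First factor: 55 = 5 × 11.
φ(5) = 5 − 1 = 4.
φ(11) = 11 − 1 = 10.
Multiply: 4 · 10 = 40.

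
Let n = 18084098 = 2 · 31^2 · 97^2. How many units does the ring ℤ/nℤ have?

8660160

φ(2) = 2 − 1 = 1.
φ(31^2) = 31^2 − 31^1 = 961 − 31 = 930.
φ(97^2) = 97^1·(97−1) = 97·96 = 9312.
Since φ is multiplicative, φ(18084098) = 1 · 930 · 9312 = 8660160.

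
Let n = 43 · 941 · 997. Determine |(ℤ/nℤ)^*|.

φ(43) = 43 − 1 = 42.
φ(941) = 941 − 1 = 940.
φ(997) = 997 − 1 = 996.
Multiply: 42 · 940 · 996 = 39322080.

39322080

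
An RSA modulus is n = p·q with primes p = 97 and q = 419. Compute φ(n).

For distinct primes, φ(pq) = (p−1)(q−1) = 96 × 418 = 40128.

40128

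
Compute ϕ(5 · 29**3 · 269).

25243456

φ(5) = 5 − 1 = 4.
φ(29^3) = 29^3 − 29^2 = 24389 − 841 = 23548.
φ(269) = 269 − 1 = 268.
φ(32803205) = 4 × 23548 × 268 = 25243456.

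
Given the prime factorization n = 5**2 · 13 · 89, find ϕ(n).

φ(5^2) = 5^1·(5−1) = 5·4 = 20.
φ(13) = 13 − 1 = 12.
φ(89) = 89 − 1 = 88.
Multiply: 20 · 12 · 88 = 21120.

21120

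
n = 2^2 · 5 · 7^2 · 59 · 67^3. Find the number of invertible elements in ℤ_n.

5773787712

φ(2^2) = 2^2 − 2^1 = 4 − 2 = 2.
φ(5) = 5 − 1 = 4.
φ(7^2) = 7^1·(7−1) = 7·6 = 42.
φ(59) = 59 − 1 = 58.
φ(67^3) = 67^2·(67−1) = 4489·66 = 296274.
Multiply: 2 · 4 · 42 · 58 · 296274 = 5773787712.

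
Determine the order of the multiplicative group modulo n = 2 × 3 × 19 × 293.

10512

φ(2) = 2 − 1 = 1.
φ(3) = 3 − 1 = 2.
φ(19) = 19 − 1 = 18.
φ(293) = 293 − 1 = 292.
Since φ is multiplicative, φ(33402) = 1 · 2 · 18 · 292 = 10512.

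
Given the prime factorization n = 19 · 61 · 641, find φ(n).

691200

φ(19) = 19 − 1 = 18.
φ(61) = 61 − 1 = 60.
φ(641) = 641 − 1 = 640.
Since φ is multiplicative, φ(742919) = 18 · 60 · 640 = 691200.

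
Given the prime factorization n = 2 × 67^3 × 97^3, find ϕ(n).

φ(2) = 2 − 1 = 1.
φ(67^3) = 67^3 − 67^2 = 300763 − 4489 = 296274.
φ(97^3) = 97^2·(97−1) = 9409·96 = 903264.
Since φ is multiplicative, φ(548996538998) = 1 · 296274 · 903264 = 267613638336.

267613638336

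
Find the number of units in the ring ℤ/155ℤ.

120

First factor: 155 = 5 · 31.
φ(5) = 5 − 1 = 4.
φ(31) = 31 − 1 = 30.
Multiply: 4 · 30 = 120.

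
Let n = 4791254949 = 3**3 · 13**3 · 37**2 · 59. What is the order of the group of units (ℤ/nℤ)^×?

2820153024

φ(4791254949) = 4791254949 · (1 − 1/3) · (1 − 1/13) · (1 − 1/37) · (1 − 1/59)
       = 4791254949 · 50112/85137 = 2820153024.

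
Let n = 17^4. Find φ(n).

78608

φ(83521) = 83521 · (1 − 1/17)
       = 83521 · 16/17 = 78608.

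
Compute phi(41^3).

φ(68921) = 68921 · (1 − 1/41)
       = 68921 · 40/41 = 67240.

67240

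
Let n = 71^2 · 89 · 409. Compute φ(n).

178442880

φ(71^2) = 71^1·(71−1) = 71·70 = 4970.
φ(89) = 89 − 1 = 88.
φ(409) = 409 − 1 = 408.
φ(183497441) = 4970 × 88 × 408 = 178442880.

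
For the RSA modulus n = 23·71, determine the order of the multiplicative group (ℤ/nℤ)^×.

1540

φ(n) = (p − 1)(q − 1) = (23−1)(71−1) = 22·70 = 1540.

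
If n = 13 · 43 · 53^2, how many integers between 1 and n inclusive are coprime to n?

φ(13) = 13 − 1 = 12.
φ(43) = 43 − 1 = 42.
φ(53^2) = 53^1·(53−1) = 53·52 = 2756.
Since φ is multiplicative, φ(1570231) = 12 · 42 · 2756 = 1389024.

1389024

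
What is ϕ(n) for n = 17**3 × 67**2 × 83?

1676680896

φ(17^3) = 17^3 − 17^2 = 4913 − 289 = 4624.
φ(67^2) = 67^2 − 67^1 = 4489 − 67 = 4422.
φ(83) = 83 − 1 = 82.
Multiply: 4624 · 4422 · 82 = 1676680896.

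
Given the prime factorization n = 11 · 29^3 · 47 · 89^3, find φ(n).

φ(8889033782497) = 8889033782497 · (1 − 1/11) · (1 − 1/29) · (1 − 1/47) · (1 − 1/89)
       = 8889033782497 · 1133440/1334377 = 7550479699840.

7550479699840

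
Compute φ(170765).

107520

Factor 170765: 170765 = 5 · 7**2 · 17 · 41.
φ(170765) = 170765 · (1 − 1/5) · (1 − 1/7) · (1 − 1/17) · (1 − 1/41)
       = 170765 · 15360/24395 = 107520.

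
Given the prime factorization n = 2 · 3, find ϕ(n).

2

φ(2) = 2 − 1 = 1.
φ(3) = 3 − 1 = 2.
Multiply: 1 · 2 = 2.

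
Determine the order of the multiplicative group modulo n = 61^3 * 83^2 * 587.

φ(61^3) = 61^3 − 61^2 = 226981 − 3721 = 223260.
φ(83^2) = 83^1·(83−1) = 83·82 = 6806.
φ(587) = 587 − 1 = 586.
Since φ is multiplicative, φ(917875527983) = 223260 · 6806 · 586 = 890431430160.

890431430160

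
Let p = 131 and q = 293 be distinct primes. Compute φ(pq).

φ(131) = 131 − 1 = 130.
φ(293) = 293 − 1 = 292.
Multiply: 130 · 292 = 37960.

37960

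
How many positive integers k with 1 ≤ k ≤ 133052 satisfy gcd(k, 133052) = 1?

60480

First factor: 133052 = 2^2 · 29 · 31 · 37.
φ(133052) = 133052 · (1 − 1/2) · (1 − 1/29) · (1 − 1/31) · (1 − 1/37)
       = 133052 · 30240/66526 = 60480.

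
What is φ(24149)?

Prime factorization: 24149 = 19 × 31 × 41.
φ(19) = 19 − 1 = 18.
φ(31) = 31 − 1 = 30.
φ(41) = 41 − 1 = 40.
φ(24149) = 18 × 30 × 40 = 21600.

21600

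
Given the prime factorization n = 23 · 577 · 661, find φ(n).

φ(8772131) = 8772131 · (1 − 1/23) · (1 − 1/577) · (1 − 1/661)
       = 8772131 · 8363520/8772131 = 8363520.

8363520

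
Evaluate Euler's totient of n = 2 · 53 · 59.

φ(2) = 2 − 1 = 1.
φ(53) = 53 − 1 = 52.
φ(59) = 59 − 1 = 58.
Since φ is multiplicative, φ(6254) = 1 · 52 · 58 = 3016.

3016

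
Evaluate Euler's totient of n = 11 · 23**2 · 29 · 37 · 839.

4274202240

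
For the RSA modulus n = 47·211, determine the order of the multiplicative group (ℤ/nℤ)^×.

9660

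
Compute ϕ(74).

36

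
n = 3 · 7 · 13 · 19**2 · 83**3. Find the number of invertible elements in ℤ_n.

φ(3) = 3 − 1 = 2.
φ(7) = 7 − 1 = 6.
φ(13) = 13 − 1 = 12.
φ(19^2) = 19^1·(19−1) = 19·18 = 342.
φ(83^3) = 83^2·(83−1) = 6889·82 = 564898.
Multiply: 2 · 6 · 12 · 342 · 564898 = 27820096704.

27820096704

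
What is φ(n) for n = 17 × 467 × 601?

4473600

φ(4771339) = 4771339 · (1 − 1/17) · (1 − 1/467) · (1 − 1/601)
       = 4771339 · 4473600/4771339 = 4473600.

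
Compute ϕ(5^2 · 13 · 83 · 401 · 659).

5179776000

φ(5^2) = 5^2 − 5^1 = 25 − 5 = 20.
φ(13) = 13 − 1 = 12.
φ(83) = 83 − 1 = 82.
φ(401) = 401 − 1 = 400.
φ(659) = 659 − 1 = 658.
Since φ is multiplicative, φ(7128386525) = 20 · 12 · 82 · 400 · 658 = 5179776000.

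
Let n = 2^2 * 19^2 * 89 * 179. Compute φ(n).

10714176

φ(2^2) = 2^1·(2−1) = 2·1 = 2.
φ(19^2) = 19^2 − 19^1 = 361 − 19 = 342.
φ(89) = 89 − 1 = 88.
φ(179) = 179 − 1 = 178.
Multiply: 2 · 342 · 88 · 178 = 10714176.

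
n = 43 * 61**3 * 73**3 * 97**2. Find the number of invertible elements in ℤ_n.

φ(35724816729034399) = 35724816729034399 · (1 − 1/43) · (1 − 1/61) · (1 − 1/73) · (1 − 1/97)
       = 35724816729034399 · 17418240/18573463 = 33502822373099520.

33502822373099520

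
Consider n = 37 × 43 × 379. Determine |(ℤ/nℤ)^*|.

φ(602989) = 602989 · (1 − 1/37) · (1 − 1/43) · (1 − 1/379)
       = 602989 · 571536/602989 = 571536.

571536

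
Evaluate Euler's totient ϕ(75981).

45360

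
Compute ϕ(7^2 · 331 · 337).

φ(7^2) = 7^1·(7−1) = 7·6 = 42.
φ(331) = 331 − 1 = 330.
φ(337) = 337 − 1 = 336.
Since φ is multiplicative, φ(5465803) = 42 · 330 · 336 = 4656960.

4656960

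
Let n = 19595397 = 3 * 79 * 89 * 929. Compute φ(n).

12739584

φ(3) = 3 − 1 = 2.
φ(79) = 79 − 1 = 78.
φ(89) = 89 − 1 = 88.
φ(929) = 929 − 1 = 928.
Multiply: 2 · 78 · 88 · 928 = 12739584.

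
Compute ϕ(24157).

18816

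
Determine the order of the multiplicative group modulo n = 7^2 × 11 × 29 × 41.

φ(640871) = 640871 · (1 − 1/7) · (1 − 1/11) · (1 − 1/29) · (1 − 1/41)
       = 640871 · 67200/91553 = 470400.

470400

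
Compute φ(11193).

5760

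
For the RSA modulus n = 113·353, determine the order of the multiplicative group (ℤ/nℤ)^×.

φ(113) = 113 − 1 = 112.
φ(353) = 353 − 1 = 352.
φ(39889) = 112 × 352 = 39424.

39424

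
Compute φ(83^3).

φ(571787) = 571787 · (1 − 1/83)
       = 571787 · 82/83 = 564898.

564898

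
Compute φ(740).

288

740 = 2**2 * 5 * 37.
φ(740) = 740 · (1 − 1/2) · (1 − 1/5) · (1 − 1/37)
       = 740 · 144/370 = 288.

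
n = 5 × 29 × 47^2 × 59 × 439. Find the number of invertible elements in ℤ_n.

6151426176

φ(5) = 5 − 1 = 4.
φ(29) = 29 − 1 = 28.
φ(47^2) = 47^1·(47−1) = 47·46 = 2162.
φ(59) = 59 − 1 = 58.
φ(439) = 439 − 1 = 438.
Since φ is multiplicative, φ(8296219805) = 4 · 28 · 2162 · 58 · 438 = 6151426176.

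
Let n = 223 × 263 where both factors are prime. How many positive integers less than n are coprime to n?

58164

φ(223) = 223 − 1 = 222.
φ(263) = 263 − 1 = 262.
Since φ is multiplicative, φ(58649) = 222 · 262 = 58164.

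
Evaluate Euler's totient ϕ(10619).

10619 = 7 × 37 × 41.
φ(10619) = 10619 · (1 − 1/7) · (1 − 1/37) · (1 − 1/41)
       = 10619 · 8640/10619 = 8640.

8640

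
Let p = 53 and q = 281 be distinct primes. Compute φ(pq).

14560

φ(n) = (p − 1)(q − 1) = (53−1)(281−1) = 52·280 = 14560.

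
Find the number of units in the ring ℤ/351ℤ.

351 = 3^3 * 13.
φ(3^3) = 3^3 − 3^2 = 27 − 9 = 18.
φ(13) = 13 − 1 = 12.
Multiply: 18 · 12 = 216.

216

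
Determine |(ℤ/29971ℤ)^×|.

26880

Factor 29971: 29971 = 17 × 41 × 43.
φ(17) = 17 − 1 = 16.
φ(41) = 41 − 1 = 40.
φ(43) = 43 − 1 = 42.
Since φ is multiplicative, φ(29971) = 16 · 40 · 42 = 26880.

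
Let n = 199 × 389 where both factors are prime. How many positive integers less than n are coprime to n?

φ(77411) = 77411 · (1 − 1/199) · (1 − 1/389)
       = 77411 · 76824/77411 = 76824.

76824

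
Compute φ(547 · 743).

405132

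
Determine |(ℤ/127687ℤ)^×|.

First factor: 127687 = 7 * 17 * 29 * 37.
φ(7) = 7 − 1 = 6.
φ(17) = 17 − 1 = 16.
φ(29) = 29 − 1 = 28.
φ(37) = 37 − 1 = 36.
Multiply: 6 · 16 · 28 · 36 = 96768.

96768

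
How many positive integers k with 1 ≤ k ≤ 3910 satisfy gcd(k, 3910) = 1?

1408

Factor 3910: 3910 = 2 · 5 · 17 · 23.
φ(3910) = 3910 · (1 − 1/2) · (1 − 1/5) · (1 − 1/17) · (1 − 1/23)
       = 3910 · 1408/3910 = 1408.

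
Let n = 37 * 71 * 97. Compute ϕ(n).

φ(254819) = 254819 · (1 − 1/37) · (1 − 1/71) · (1 − 1/97)
       = 254819 · 241920/254819 = 241920.

241920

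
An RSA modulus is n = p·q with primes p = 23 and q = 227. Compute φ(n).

φ(23) = 23 − 1 = 22.
φ(227) = 227 − 1 = 226.
Since φ is multiplicative, φ(5221) = 22 · 226 = 4972.

4972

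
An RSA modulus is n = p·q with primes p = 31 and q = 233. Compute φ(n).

6960

φ(n) = (p − 1)(q − 1) = (31−1)(233−1) = 30·232 = 6960.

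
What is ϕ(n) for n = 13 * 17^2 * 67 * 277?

59457024

φ(69726163) = 69726163 · (1 − 1/13) · (1 − 1/17) · (1 − 1/67) · (1 − 1/277)
       = 69726163 · 3497472/4101539 = 59457024.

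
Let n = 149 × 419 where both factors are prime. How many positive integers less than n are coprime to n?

61864

φ(62431) = 62431 · (1 − 1/149) · (1 − 1/419)
       = 62431 · 61864/62431 = 61864.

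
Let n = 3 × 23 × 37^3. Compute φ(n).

φ(3495057) = 3495057 · (1 − 1/3) · (1 − 1/23) · (1 − 1/37)
       = 3495057 · 1584/2553 = 2168496.

2168496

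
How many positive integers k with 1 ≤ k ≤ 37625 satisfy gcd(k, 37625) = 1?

Factor 37625: 37625 = 5**3 × 7 × 43.
φ(5^3) = 5^3 − 5^2 = 125 − 25 = 100.
φ(7) = 7 − 1 = 6.
φ(43) = 43 − 1 = 42.
φ(37625) = 100 × 6 × 42 = 25200.

25200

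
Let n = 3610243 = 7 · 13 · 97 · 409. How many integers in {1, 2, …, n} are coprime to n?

2820096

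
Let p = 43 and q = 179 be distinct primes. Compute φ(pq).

φ(7697) = 7697 · (1 − 1/43) · (1 − 1/179)
       = 7697 · 7476/7697 = 7476.

7476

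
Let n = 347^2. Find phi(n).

φ(347^2) = 347^1·(347−1) = 347·346 = 120062.

120062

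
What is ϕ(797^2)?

φ(797^2) = 797^2 − 797^1 = 635209 − 797 = 634412.

634412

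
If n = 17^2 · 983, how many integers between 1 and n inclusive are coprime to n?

φ(284087) = 284087 · (1 − 1/17) · (1 − 1/983)
       = 284087 · 15712/16711 = 267104.

267104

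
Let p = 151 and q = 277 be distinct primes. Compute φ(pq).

41400

φ(n) = (p − 1)(q − 1) = (151−1)(277−1) = 150·276 = 41400.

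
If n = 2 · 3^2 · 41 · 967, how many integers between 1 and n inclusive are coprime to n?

φ(2) = 2 − 1 = 1.
φ(3^2) = 3^1·(3−1) = 3·2 = 6.
φ(41) = 41 − 1 = 40.
φ(967) = 967 − 1 = 966.
Multiply: 1 · 6 · 40 · 966 = 231840.

231840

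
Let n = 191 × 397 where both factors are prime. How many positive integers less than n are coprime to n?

75240

φ(191) = 191 − 1 = 190.
φ(397) = 397 − 1 = 396.
φ(75827) = 190 × 396 = 75240.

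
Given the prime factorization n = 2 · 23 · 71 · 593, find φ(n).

φ(2) = 2 − 1 = 1.
φ(23) = 23 − 1 = 22.
φ(71) = 71 − 1 = 70.
φ(593) = 593 − 1 = 592.
φ(1936738) = 1 × 22 × 70 × 592 = 911680.

911680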